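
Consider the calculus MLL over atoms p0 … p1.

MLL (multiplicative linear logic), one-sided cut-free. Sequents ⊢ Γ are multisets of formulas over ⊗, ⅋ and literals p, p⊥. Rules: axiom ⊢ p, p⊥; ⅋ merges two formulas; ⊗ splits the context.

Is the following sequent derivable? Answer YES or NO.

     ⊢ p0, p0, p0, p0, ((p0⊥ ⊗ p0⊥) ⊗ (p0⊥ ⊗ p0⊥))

Derivation trace:
[⊗]  ⊢ p0, p0, p0, p0, ((p0⊥ ⊗ p0⊥) ⊗ (p0⊥ ⊗ p0⊥))
  [⊗]  ⊢ p0, p0, (p0⊥ ⊗ p0⊥)
    [Ax]  ⊢ p0, p0⊥
    [Ax]  ⊢ p0, p0⊥
  [⊗]  ⊢ p0, p0, (p0⊥ ⊗ p0⊥)
    [Ax]  ⊢ p0, p0⊥
    [Ax]  ⊢ p0, p0⊥

Result: YES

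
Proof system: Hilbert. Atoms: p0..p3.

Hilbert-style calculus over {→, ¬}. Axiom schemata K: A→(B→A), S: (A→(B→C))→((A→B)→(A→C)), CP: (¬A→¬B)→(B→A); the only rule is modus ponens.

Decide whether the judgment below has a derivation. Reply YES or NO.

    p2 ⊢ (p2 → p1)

Search for a countermodel by truth-table:
  v=0000: Γ:[p2=F] Δ:[(p2 → p1)=T] refutes=False
  v=0001: Γ:[p2=F] Δ:[(p2 → p1)=T] refutes=False
  v=0010: Γ:[p2=T] Δ:[(p2 → p1)=F] refutes=True  ← countermodel

Result: NO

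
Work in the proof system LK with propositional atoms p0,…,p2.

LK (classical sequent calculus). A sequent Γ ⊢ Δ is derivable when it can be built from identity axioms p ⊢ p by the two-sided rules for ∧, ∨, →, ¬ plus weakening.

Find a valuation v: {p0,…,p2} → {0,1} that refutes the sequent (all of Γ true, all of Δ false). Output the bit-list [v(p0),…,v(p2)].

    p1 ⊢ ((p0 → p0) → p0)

Enumerate valuations to refute Γ ⊢ Δ:
  v=000: Γ:[p1=F] Δ:[((p0 → p0) → p0)=F] refutes=False
  v=001: Γ:[p1=F] Δ:[((p0 → p0) → p0)=F] refutes=False
  v=010: Γ:[p1=T] Δ:[((p0 → p0) → p0)=F] refutes=True  ← countermodel

Result: [0, 1, 0]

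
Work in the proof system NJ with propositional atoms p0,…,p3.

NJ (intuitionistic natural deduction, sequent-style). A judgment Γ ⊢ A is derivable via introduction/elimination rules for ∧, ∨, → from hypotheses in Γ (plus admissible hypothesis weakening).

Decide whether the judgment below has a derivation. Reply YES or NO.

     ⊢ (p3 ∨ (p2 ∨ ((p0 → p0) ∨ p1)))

Derivation trace:
[∨I₂]  ⊢ (p3 ∨ (p2 ∨ ((p0 → p0) ∨ p1)))
  [∨I₂]  ⊢ (p2 ∨ ((p0 → p0) ∨ p1))
    [∨I₁]  ⊢ ((p0 → p0) ∨ p1)
      [→I]  ⊢ (p0 → p0)
        [Ax] p0 ⊢ p0

Result: YES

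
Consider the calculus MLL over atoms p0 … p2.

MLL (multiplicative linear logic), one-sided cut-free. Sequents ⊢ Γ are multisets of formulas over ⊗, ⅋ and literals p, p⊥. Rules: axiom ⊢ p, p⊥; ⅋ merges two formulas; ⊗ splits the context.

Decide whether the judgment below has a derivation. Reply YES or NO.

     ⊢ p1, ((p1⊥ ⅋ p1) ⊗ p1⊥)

Derivation (root first):
[⊗]  ⊢ p1, ((p1⊥ ⅋ p1) ⊗ p1⊥)
  [⅋]  ⊢ (p1⊥ ⅋ p1)
    [Ax]  ⊢ p1, p1⊥
  [Ax]  ⊢ p1, p1⊥

Result: YES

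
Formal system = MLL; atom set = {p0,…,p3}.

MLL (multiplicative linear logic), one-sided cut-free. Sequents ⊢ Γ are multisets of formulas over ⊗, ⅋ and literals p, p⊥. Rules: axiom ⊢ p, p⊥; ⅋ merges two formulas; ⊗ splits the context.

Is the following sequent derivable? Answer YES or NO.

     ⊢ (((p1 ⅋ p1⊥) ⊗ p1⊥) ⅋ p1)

Derivation trace:
[⅋]  ⊢ (((p1 ⅋ p1⊥) ⊗ p1⊥) ⅋ p1)
  [⊗]  ⊢ p1, ((p1 ⅋ p1⊥) ⊗ p1⊥)
    [⅋]  ⊢ (p1 ⅋ p1⊥)
      [Ax]  ⊢ p1, p1⊥
    [Ax]  ⊢ p1, p1⊥

Result: YES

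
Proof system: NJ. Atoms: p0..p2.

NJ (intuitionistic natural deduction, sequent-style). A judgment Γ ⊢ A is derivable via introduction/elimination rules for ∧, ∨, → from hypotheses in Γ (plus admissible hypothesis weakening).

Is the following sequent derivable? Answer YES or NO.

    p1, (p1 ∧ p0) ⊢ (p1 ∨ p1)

Derivation (root first):
[∨I₂] p1, (p1 ∧ p0) ⊢ (p1 ∨ p1)
  [Wk] p1, (p1 ∧ p0) ⊢ p1
    [Ax] p1 ⊢ p1

Result: YES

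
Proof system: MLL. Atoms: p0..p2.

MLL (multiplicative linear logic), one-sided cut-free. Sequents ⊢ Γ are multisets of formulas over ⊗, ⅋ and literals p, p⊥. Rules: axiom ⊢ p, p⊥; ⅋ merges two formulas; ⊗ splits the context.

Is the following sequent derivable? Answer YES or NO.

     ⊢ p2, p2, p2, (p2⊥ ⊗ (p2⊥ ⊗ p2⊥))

Derivation (root first):
[⊗]  ⊢ p2, p2, p2, (p2⊥ ⊗ (p2⊥ ⊗ p2⊥))
  [Ax]  ⊢ p2, p2⊥
  [⊗]  ⊢ p2, p2, (p2⊥ ⊗ p2⊥)
    [Ax]  ⊢ p2, p2⊥
    [Ax]  ⊢ p2, p2⊥

Result: YES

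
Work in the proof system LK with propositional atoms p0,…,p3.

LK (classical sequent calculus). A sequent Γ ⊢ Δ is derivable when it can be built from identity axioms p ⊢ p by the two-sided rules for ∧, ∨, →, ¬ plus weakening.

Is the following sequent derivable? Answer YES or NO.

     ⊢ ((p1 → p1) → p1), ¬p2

Search for a countermodel by truth-table:
  v=0000: Γ:[] Δ:[((p1 → p1) → p1)=F, ¬p2=T] refutes=False
  v=0001: Γ:[] Δ:[((p1 → p1) → p1)=F, ¬p2=T] refutes=False
  v=0010: Γ:[] Δ:[((p1 → p1) → p1)=F, ¬p2=F] refutes=True  ← countermodel

Result: NO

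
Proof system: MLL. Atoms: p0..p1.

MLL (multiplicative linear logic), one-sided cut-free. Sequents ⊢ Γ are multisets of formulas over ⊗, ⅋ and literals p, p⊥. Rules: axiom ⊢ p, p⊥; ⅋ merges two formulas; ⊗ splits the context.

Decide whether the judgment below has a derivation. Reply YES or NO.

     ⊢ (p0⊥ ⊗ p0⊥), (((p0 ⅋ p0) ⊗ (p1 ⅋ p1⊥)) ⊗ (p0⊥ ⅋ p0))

Derivation (root first):
[⊗]  ⊢ (p0⊥ ⊗ p0⊥), (((p0 ⅋ p0) ⊗ (p1 ⅋ p1⊥)) ⊗ (p0⊥ ⅋ p0))
  [⊗]  ⊢ (p0⊥ ⊗ p0⊥), ((p0 ⅋ p0) ⊗ (p1 ⅋ p1⊥))
    [⅋]  ⊢ (p0⊥ ⊗ p0⊥), (p0 ⅋ p0)
      [⊗]  ⊢ p0, p0, (p0⊥ ⊗ p0⊥)
        [Ax]  ⊢ p0, p0⊥
        [Ax]  ⊢ p0, p0⊥
    [⅋]  ⊢ (p1 ⅋ p1⊥)
      [Ax]  ⊢ p1, p1⊥
  [⅋]  ⊢ (p0⊥ ⅋ p0)
    [Ax]  ⊢ p0, p0⊥

Result: YES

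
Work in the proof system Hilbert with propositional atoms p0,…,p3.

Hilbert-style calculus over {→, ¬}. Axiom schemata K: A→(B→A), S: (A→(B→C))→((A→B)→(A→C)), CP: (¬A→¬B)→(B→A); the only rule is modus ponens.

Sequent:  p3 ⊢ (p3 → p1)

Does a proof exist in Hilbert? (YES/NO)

Truth-table refutation:
  v=0000: Γ:[p3=F] Δ:[(p3 → p1)=T] refutes=False
  v=0001: Γ:[p3=T] Δ:[(p3 → p1)=F] refutes=True  ← countermodel

Result: NO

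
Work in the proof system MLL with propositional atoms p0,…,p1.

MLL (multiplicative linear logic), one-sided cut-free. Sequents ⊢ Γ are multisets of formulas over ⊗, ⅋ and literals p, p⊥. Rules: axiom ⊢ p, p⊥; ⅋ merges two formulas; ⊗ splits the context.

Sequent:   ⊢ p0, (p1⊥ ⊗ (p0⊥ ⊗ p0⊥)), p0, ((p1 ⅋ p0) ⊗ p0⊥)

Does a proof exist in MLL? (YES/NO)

Derivation (root first):
[⊗]  ⊢ p0, (p1⊥ ⊗ (p0⊥ ⊗ p0⊥)), p0, ((p1 ⅋ p0) ⊗ p0⊥)
  [⅋]  ⊢ p0, (p1⊥ ⊗ (p0⊥ ⊗ p0⊥)), (p1 ⅋ p0)
    [⊗]  ⊢ p1, p0, p0, (p1⊥ ⊗ (p0⊥ ⊗ p0⊥))
      [Ax]  ⊢ p1, p1⊥
      [⊗]  ⊢ p0, p0, (p0⊥ ⊗ p0⊥)
        [Ax]  ⊢ p0, p0⊥
        [Ax]  ⊢ p0, p0⊥
  [Ax]  ⊢ p0, p0⊥

Result: YES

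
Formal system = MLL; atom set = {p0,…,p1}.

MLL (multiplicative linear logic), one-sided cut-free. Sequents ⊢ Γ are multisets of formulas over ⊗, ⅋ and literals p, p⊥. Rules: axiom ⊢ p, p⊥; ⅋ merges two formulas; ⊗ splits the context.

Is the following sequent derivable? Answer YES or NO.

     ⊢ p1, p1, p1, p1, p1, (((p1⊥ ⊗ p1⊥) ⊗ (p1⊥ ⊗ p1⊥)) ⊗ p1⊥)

Derivation (root first):
[⊗]  ⊢ p1, p1, p1, p1, p1, (((p1⊥ ⊗ p1⊥) ⊗ (p1⊥ ⊗ p1⊥)) ⊗ p1⊥)
  [⊗]  ⊢ p1, p1, p1, p1, ((p1⊥ ⊗ p1⊥) ⊗ (p1⊥ ⊗ p1⊥))
    [⊗]  ⊢ p1, p1, (p1⊥ ⊗ p1⊥)
      [Ax]  ⊢ p1, p1⊥
      [Ax]  ⊢ p1, p1⊥
    [⊗]  ⊢ p1, p1, (p1⊥ ⊗ p1⊥)
      [Ax]  ⊢ p1, p1⊥
      [Ax]  ⊢ p1, p1⊥
  [Ax]  ⊢ p1, p1⊥

Result: YES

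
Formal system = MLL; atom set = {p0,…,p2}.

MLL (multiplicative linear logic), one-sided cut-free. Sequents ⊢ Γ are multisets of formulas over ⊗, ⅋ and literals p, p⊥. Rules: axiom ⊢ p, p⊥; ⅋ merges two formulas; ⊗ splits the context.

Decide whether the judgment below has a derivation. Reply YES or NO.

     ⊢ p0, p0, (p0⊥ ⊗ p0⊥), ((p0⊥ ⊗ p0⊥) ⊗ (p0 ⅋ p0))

Derivation (root first):
[⊗]  ⊢ p0, p0, (p0⊥ ⊗ p0⊥), ((p0⊥ ⊗ p0⊥) ⊗ (p0 ⅋ p0))
  [⊗]  ⊢ p0, p0, (p0⊥ ⊗ p0⊥)
    [Ax]  ⊢ p0, p0⊥
    [Ax]  ⊢ p0, p0⊥
  [⅋]  ⊢ (p0⊥ ⊗ p0⊥), (p0 ⅋ p0)
    [⊗]  ⊢ p0, p0, (p0⊥ ⊗ p0⊥)
      [Ax]  ⊢ p0, p0⊥
      [Ax]  ⊢ p0, p0⊥

Result: YES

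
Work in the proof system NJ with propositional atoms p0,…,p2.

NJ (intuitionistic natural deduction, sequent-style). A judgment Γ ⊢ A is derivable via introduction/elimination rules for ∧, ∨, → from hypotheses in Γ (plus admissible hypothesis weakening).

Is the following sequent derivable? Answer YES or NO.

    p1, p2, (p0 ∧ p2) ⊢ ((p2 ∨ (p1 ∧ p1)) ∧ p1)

Derivation trace:
[∧I] p1, p2, (p0 ∧ p2) ⊢ ((p2 ∨ (p1 ∧ p1)) ∧ p1)
  [∨I₂] p1, p2 ⊢ (p2 ∨ (p1 ∧ p1))
    [∧I] p1, p2 ⊢ (p1 ∧ p1)
      [Wk] p1, p2 ⊢ p1
        [Ax] p1 ⊢ p1
      [Wk] p1, p2 ⊢ p1
        [Ax] p1 ⊢ p1
  [Wk] p1, (p0 ∧ p2) ⊢ p1
    [Ax] p1 ⊢ p1

Result: YES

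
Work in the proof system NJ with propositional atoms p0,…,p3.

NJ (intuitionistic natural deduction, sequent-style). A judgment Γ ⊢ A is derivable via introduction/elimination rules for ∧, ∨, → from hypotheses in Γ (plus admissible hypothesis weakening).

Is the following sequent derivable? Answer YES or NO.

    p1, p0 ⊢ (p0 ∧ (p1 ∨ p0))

Derivation (root first):
[∧I] p1, p0 ⊢ (p0 ∧ (p1 ∨ p0))
  [Ax] p0 ⊢ p0
  [∨I₁] p1 ⊢ (p1 ∨ p0)
    [Ax] p1 ⊢ p1

Result: YES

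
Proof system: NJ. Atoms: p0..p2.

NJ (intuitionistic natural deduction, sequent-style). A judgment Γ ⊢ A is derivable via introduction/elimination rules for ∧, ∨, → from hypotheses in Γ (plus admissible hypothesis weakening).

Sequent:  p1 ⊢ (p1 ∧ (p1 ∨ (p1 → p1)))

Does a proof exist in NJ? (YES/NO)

Derivation (root first):
[∧I] p1 ⊢ (p1 ∧ (p1 ∨ (p1 → p1)))
  [Ax] p1 ⊢ p1
  [∨I₂]  ⊢ (p1 ∨ (p1 → p1))
    [→I]  ⊢ (p1 → p1)
      [Ax] p1 ⊢ p1

Result: YES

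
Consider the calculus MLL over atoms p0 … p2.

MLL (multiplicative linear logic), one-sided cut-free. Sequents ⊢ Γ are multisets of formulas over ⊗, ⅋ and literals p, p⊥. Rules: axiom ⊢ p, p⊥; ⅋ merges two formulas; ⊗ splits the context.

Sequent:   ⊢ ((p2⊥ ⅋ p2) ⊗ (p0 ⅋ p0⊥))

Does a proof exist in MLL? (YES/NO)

Proof tree:
[⊗]  ⊢ ((p2⊥ ⅋ p2) ⊗ (p0 ⅋ p0⊥))
  [⅋]  ⊢ (p2⊥ ⅋ p2)
    [Ax]  ⊢ p2, p2⊥
  [⅋]  ⊢ (p0 ⅋ p0⊥)
    [Ax]  ⊢ p0, p0⊥

Result: YES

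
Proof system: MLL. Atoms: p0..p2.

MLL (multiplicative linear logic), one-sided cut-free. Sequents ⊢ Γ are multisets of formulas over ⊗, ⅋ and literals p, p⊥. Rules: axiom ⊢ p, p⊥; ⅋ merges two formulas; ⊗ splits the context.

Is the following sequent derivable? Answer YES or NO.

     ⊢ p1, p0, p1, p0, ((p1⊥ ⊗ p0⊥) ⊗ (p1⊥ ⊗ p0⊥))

Proof tree:
[⊗]  ⊢ p1, p0, p1, p0, ((p1⊥ ⊗ p0⊥) ⊗ (p1⊥ ⊗ p0⊥))
  [⊗]  ⊢ p1, p0, (p1⊥ ⊗ p0⊥)
    [Ax]  ⊢ p1, p1⊥
    [Ax]  ⊢ p0, p0⊥
  [⊗]  ⊢ p1, p0, (p1⊥ ⊗ p0⊥)
    [Ax]  ⊢ p1, p1⊥
    [Ax]  ⊢ p0, p0⊥

Result: YES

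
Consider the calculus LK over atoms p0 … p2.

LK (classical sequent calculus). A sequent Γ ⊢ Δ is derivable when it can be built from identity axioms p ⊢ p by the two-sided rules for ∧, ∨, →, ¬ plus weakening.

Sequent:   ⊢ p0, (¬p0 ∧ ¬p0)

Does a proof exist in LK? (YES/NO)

Proof tree:
[∧R]  ⊢ p0, (¬p0 ∧ ¬p0)
  [¬R]  ⊢ p0, ¬p0
    [Ax] p0 ⊢ p0
  [¬R]  ⊢ p0, ¬p0
    [Ax] p0 ⊢ p0

Result: YES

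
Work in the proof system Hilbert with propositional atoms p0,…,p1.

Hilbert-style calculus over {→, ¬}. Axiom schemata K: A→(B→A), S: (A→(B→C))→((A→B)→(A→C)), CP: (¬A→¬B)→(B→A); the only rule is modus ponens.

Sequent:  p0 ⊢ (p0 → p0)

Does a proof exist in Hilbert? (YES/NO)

Proof tree:
[MP] p0 ⊢ (p0 → p0)
  [K]  ⊢ (p0 → (p0 → p0))
  [MP] p0 ⊢ p0
    [MP] p0 ⊢ (p0 → p0)
      [K]  ⊢ (p0 → (p0 → p0))
      [Hyp] p0 ⊢ p0
    [Hyp] p0 ⊢ p0

Result: YES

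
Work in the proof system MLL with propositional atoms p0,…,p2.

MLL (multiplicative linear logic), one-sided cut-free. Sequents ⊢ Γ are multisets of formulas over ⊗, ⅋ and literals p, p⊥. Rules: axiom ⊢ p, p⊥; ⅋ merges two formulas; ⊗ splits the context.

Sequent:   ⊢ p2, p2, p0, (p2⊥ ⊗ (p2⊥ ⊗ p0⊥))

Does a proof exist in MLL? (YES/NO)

Derivation (root first):
[⊗]  ⊢ p2, p2, p0, (p2⊥ ⊗ (p2⊥ ⊗ p0⊥))
  [Ax]  ⊢ p2, p2⊥
  [⊗]  ⊢ p2, p0, (p2⊥ ⊗ p0⊥)
    [Ax]  ⊢ p2, p2⊥
    [Ax]  ⊢ p0, p0⊥

Result: YES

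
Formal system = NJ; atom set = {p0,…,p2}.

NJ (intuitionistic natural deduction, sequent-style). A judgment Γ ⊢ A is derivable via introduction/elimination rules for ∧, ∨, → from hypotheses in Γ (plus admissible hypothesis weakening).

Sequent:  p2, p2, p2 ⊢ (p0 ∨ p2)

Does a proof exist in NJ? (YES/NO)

Derivation (root first):
[Wk] p2, p2, p2 ⊢ (p0 ∨ p2)
  [∨I₂] p2, p2 ⊢ (p0 ∨ p2)
    [Wk] p2, p2 ⊢ p2
      [Ax] p2 ⊢ p2

Result: YES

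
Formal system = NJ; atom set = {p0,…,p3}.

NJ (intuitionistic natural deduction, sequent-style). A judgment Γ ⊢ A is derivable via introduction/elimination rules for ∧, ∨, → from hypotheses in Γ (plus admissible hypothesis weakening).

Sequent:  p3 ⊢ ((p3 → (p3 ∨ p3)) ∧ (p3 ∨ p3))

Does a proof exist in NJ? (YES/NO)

Derivation trace:
[∧I] p3 ⊢ ((p3 → (p3 ∨ p3)) ∧ (p3 ∨ p3))
  [→I]  ⊢ (p3 → (p3 ∨ p3))
    [∨I₁] p3 ⊢ (p3 ∨ p3)
      [Ax] p3 ⊢ p3
  [∨I₁] p3 ⊢ (p3 ∨ p3)
    [Ax] p3 ⊢ p3

Result: YES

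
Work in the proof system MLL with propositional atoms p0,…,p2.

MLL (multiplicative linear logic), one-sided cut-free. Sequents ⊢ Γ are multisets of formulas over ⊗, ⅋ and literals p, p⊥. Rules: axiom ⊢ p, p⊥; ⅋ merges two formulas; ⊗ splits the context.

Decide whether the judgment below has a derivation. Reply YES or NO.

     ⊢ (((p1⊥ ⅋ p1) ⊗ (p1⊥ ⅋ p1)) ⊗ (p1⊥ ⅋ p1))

Proof tree:
[⊗]  ⊢ (((p1⊥ ⅋ p1) ⊗ (p1⊥ ⅋ p1)) ⊗ (p1⊥ ⅋ p1))
  [⊗]  ⊢ ((p1⊥ ⅋ p1) ⊗ (p1⊥ ⅋ p1))
    [⅋]  ⊢ (p1⊥ ⅋ p1)
      [Ax]  ⊢ p1, p1⊥
    [⅋]  ⊢ (p1⊥ ⅋ p1)
      [Ax]  ⊢ p1, p1⊥
  [⅋]  ⊢ (p1⊥ ⅋ p1)
    [Ax]  ⊢ p1, p1⊥

Result: YES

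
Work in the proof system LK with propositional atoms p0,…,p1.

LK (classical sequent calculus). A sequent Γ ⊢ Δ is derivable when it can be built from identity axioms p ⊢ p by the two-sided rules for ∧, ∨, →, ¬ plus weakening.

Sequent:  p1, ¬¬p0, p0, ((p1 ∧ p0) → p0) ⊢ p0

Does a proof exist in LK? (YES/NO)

Derivation (root first):
[→L] p1, ¬¬p0, p0, ((p1 ∧ p0) → p0) ⊢ p0
  [∧R] p1, ¬¬p0 ⊢ (p1 ∧ p0)
    [Ax] p1 ⊢ p1
    [¬L] ¬¬p0 ⊢ p0
      [¬R]  ⊢ p0, ¬p0
        [Ax] p0 ⊢ p0
  [WL] p0, p0 ⊢ p0
    [Ax] p0 ⊢ p0

Result: YES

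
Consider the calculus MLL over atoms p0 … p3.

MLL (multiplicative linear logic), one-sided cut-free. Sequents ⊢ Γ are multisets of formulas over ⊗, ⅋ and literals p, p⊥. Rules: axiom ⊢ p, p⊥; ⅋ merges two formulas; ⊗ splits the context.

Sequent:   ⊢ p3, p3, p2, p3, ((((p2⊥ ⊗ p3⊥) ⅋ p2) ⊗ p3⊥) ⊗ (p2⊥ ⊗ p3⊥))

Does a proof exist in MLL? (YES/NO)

Derivation trace:
[⊗]  ⊢ p3, p3, p2, p3, ((((p2⊥ ⊗ p3⊥) ⅋ p2) ⊗ p3⊥) ⊗ (p2⊥ ⊗ p3⊥))
  [⊗]  ⊢ p3, p3, (((p2⊥ ⊗ p3⊥) ⅋ p2) ⊗ p3⊥)
    [⅋]  ⊢ p3, ((p2⊥ ⊗ p3⊥) ⅋ p2)
      [⊗]  ⊢ p2, p3, (p2⊥ ⊗ p3⊥)
        [Ax]  ⊢ p2, p2⊥
        [Ax]  ⊢ p3, p3⊥
    [Ax]  ⊢ p3, p3⊥
  [⊗]  ⊢ p2, p3, (p2⊥ ⊗ p3⊥)
    [Ax]  ⊢ p2, p2⊥
    [Ax]  ⊢ p3, p3⊥

Result: YES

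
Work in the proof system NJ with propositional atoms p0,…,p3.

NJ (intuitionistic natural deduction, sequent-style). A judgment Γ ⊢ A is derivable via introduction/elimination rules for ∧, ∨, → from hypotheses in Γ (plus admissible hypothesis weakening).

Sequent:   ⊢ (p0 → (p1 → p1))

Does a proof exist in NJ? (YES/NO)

Proof tree:
[→I]  ⊢ (p0 → (p1 → p1))
  [→I] p0 ⊢ (p1 → p1)
    [Wk] p1, p0 ⊢ p1
      [Ax] p1 ⊢ p1

Result: YES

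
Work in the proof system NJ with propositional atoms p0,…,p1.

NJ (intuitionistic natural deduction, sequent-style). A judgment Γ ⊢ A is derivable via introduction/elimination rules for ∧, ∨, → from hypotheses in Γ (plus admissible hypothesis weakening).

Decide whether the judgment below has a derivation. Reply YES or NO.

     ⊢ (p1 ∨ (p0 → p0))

Derivation trace:
[∨I₂]  ⊢ (p1 ∨ (p0 → p0))
  [→I]  ⊢ (p0 → p0)
    [Ax] p0 ⊢ p0

Result: YES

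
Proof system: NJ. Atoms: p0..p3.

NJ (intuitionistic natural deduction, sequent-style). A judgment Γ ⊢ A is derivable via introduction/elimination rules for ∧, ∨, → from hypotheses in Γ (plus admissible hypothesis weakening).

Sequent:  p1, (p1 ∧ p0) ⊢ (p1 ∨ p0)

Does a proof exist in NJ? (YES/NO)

Derivation (root first):
[Wk] p1, (p1 ∧ p0) ⊢ (p1 ∨ p0)
  [∨I₁] p1 ⊢ (p1 ∨ p0)
    [Ax] p1 ⊢ p1

Result: YES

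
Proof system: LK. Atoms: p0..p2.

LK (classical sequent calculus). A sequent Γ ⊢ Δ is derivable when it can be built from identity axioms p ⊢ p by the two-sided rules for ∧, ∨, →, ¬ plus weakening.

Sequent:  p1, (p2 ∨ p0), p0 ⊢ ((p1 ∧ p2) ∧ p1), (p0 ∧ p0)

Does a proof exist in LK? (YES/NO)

Proof tree:
[∧R] p1, (p2 ∨ p0), p0 ⊢ ((p1 ∧ p2) ∧ p1), (p0 ∧ p0)
  [∨L] p1, (p2 ∨ p0) ⊢ ((p1 ∧ p2) ∧ p1), p0
    [∧R] p1, p2 ⊢ ((p1 ∧ p2) ∧ p1)
      [∧R] p1, p2 ⊢ (p1 ∧ p2)
        [Ax] p1 ⊢ p1
        [Ax] p2 ⊢ p2
      [Ax] p1 ⊢ p1
    [Ax] p0 ⊢ p0
  [Ax] p0 ⊢ p0

Result: YES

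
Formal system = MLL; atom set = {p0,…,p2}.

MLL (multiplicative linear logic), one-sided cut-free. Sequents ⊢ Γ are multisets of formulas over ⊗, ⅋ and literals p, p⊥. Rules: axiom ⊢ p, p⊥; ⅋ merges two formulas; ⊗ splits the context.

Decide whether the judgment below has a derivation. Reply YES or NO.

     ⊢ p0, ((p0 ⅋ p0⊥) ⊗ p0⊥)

Derivation trace:
[⊗]  ⊢ p0, ((p0 ⅋ p0⊥) ⊗ p0⊥)
  [⅋]  ⊢ (p0 ⅋ p0⊥)
    [Ax]  ⊢ p0, p0⊥
  [Ax]  ⊢ p0, p0⊥

Result: YES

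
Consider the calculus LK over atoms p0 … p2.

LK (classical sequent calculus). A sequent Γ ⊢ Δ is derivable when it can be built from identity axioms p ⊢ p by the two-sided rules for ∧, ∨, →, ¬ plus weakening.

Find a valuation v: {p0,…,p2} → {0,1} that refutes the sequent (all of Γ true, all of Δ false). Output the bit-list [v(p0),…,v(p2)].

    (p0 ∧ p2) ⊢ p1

Search for a countermodel by truth-table:
  v=000: Γ:[(p0 ∧ p2)=F] Δ:[p1=F] refutes=False
  v=001: Γ:[(p0 ∧ p2)=F] Δ:[p1=F] refutes=False
  v=010: Γ:[(p0 ∧ p2)=F] Δ:[p1=T] refutes=False
  v=011: Γ:[(p0 ∧ p2)=F] Δ:[p1=T] refutes=False
  v=100: Γ:[(p0 ∧ p2)=F] Δ:[p1=F] refutes=False
  v=101: Γ:[(p0 ∧ p2)=T] Δ:[p1=F] refutes=True  ← countermodel

Result: [1, 0, 1]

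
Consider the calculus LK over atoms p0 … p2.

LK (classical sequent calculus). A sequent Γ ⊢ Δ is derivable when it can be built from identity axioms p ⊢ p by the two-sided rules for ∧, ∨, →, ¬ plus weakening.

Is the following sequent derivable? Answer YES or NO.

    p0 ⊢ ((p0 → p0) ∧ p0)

Derivation (root first):
[∧R] p0 ⊢ ((p0 → p0) ∧ p0)
  [→R]  ⊢ (p0 → p0)
    [Ax] p0 ⊢ p0
  [WL] p0, p0 ⊢ p0
    [Ax] p0 ⊢ p0

Result: YES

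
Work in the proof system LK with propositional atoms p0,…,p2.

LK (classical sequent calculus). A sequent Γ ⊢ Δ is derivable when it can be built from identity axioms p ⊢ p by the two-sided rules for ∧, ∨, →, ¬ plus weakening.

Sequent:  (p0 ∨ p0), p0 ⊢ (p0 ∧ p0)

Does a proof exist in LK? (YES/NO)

Proof tree:
[∧R] (p0 ∨ p0), p0 ⊢ (p0 ∧ p0)
  [WL] (p0 ∨ p0), p0 ⊢ p0
    [∨L] (p0 ∨ p0) ⊢ p0
      [Ax] p0 ⊢ p0
      [Ax] p0 ⊢ p0
  [∨L] (p0 ∨ p0) ⊢ p0
    [Ax] p0 ⊢ p0
    [Ax] p0 ⊢ p0

Result: YES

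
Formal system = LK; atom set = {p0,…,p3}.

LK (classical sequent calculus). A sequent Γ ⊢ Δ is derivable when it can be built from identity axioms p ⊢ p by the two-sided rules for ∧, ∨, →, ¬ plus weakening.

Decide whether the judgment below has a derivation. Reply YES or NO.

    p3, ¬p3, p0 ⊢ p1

Proof tree:
[WL] p3, ¬p3, p0 ⊢ p1
  [WR] p3, ¬p3 ⊢ p1
    [¬L] p3, ¬p3 ⊢ 
      [Ax] p3 ⊢ p3

Result: YES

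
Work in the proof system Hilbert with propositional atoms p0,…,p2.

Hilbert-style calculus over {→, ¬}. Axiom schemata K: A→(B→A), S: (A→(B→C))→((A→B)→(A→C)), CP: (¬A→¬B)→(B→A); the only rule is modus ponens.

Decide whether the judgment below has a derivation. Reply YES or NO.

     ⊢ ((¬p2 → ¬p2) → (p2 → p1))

Enumerate valuations to refute Γ ⊢ Δ:
  v=000: Γ:[] Δ:[((¬p2 → ¬p2) → (p2 → p1))=T] refutes=False
  v=001: Γ:[] Δ:[((¬p2 → ¬p2) → (p2 → p1))=F] refutes=True  ← countermodel

Result: NO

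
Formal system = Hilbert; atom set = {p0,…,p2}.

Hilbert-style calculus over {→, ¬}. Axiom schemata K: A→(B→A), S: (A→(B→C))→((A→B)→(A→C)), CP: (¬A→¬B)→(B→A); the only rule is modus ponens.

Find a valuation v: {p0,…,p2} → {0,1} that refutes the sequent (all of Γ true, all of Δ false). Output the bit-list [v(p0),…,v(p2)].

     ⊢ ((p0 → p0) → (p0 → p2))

Search for a countermodel by truth-table:
  v=000: Γ:[] Δ:[((p0 → p0) → (p0 → p2))=T] refutes=False
  v=001: Γ:[] Δ:[((p0 → p0) → (p0 → p2))=T] refutes=False
  v=010: Γ:[] Δ:[((p0 → p0) → (p0 → p2))=T] refutes=False
  v=011: Γ:[] Δ:[((p0 → p0) → (p0 → p2))=T] refutes=False
  v=100: Γ:[] Δ:[((p0 → p0) → (p0 → p2))=F] refutes=True  ← countermodel

Result: [1, 0, 0]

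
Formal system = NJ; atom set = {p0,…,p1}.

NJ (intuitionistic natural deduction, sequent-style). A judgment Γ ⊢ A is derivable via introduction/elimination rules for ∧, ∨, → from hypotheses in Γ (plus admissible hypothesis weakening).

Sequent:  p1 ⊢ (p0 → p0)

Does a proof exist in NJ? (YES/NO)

Proof tree:
[Wk] p1 ⊢ (p0 → p0)
  [→I]  ⊢ (p0 → p0)
    [Ax] p0 ⊢ p0

Result: YES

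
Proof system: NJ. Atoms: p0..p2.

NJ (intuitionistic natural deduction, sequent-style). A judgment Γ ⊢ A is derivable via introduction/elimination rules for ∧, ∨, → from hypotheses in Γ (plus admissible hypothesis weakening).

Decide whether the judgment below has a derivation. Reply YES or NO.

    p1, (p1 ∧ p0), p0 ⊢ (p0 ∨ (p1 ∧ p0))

Proof tree:
[∨I₂] p1, (p1 ∧ p0), p0 ⊢ (p0 ∨ (p1 ∧ p0))
  [∧I] p1, (p1 ∧ p0), p0 ⊢ (p1 ∧ p0)
    [Ax] p1 ⊢ p1
    [Wk] p0, (p1 ∧ p0) ⊢ p0
      [Ax] p0 ⊢ p0

Result: YES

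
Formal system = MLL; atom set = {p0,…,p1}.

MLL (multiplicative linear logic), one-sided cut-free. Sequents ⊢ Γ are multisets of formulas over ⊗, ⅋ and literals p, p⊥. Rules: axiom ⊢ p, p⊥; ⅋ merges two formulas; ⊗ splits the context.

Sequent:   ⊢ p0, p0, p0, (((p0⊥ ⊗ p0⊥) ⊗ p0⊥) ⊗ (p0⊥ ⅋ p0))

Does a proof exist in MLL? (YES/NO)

Derivation trace:
[⊗]  ⊢ p0, p0, p0, (((p0⊥ ⊗ p0⊥) ⊗ p0⊥) ⊗ (p0⊥ ⅋ p0))
  [⊗]  ⊢ p0, p0, p0, ((p0⊥ ⊗ p0⊥) ⊗ p0⊥)
    [⊗]  ⊢ p0, p0, (p0⊥ ⊗ p0⊥)
      [Ax]  ⊢ p0, p0⊥
      [Ax]  ⊢ p0, p0⊥
    [Ax]  ⊢ p0, p0⊥
  [⅋]  ⊢ (p0⊥ ⅋ p0)
    [Ax]  ⊢ p0, p0⊥

Result: YES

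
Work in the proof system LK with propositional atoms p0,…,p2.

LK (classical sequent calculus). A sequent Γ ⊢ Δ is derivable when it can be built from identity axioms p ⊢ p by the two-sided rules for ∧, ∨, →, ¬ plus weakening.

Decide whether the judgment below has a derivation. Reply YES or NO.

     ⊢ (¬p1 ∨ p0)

Truth-table refutation:
  v=000: Γ:[] Δ:[(¬p1 ∨ p0)=T] refutes=False
  v=001: Γ:[] Δ:[(¬p1 ∨ p0)=T] refutes=False
  v=010: Γ:[] Δ:[(¬p1 ∨ p0)=F] refutes=True  ← countermodel

Result: NO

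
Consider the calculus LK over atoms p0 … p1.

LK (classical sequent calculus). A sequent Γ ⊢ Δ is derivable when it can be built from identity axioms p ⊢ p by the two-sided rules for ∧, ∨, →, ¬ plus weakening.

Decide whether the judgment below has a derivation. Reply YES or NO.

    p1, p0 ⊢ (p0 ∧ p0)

Derivation (root first):
[∧R] p1, p0 ⊢ (p0 ∧ p0)
  [WL] p0, p1 ⊢ p0
    [Ax] p0 ⊢ p0
  [WL] p0, p1 ⊢ p0
    [Ax] p0 ⊢ p0

Result: YES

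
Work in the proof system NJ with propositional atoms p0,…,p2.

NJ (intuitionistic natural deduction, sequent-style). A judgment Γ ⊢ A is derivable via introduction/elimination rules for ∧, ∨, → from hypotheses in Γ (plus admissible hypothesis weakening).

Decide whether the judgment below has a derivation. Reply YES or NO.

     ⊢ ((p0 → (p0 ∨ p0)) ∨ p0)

Proof tree:
[∨I₁]  ⊢ ((p0 → (p0 ∨ p0)) ∨ p0)
  [→I]  ⊢ (p0 → (p0 ∨ p0))
    [∨I₁] p0 ⊢ (p0 ∨ p0)
      [Ax] p0 ⊢ p0

Result: YES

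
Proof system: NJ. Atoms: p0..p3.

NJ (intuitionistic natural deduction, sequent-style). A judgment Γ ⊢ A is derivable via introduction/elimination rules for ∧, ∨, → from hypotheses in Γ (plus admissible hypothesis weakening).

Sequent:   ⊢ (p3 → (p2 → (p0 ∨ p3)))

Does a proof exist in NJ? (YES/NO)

Proof tree:
[→I]  ⊢ (p3 → (p2 → (p0 ∨ p3)))
  [→I] p3 ⊢ (p2 → (p0 ∨ p3))
    [Wk] p3, p2 ⊢ (p0 ∨ p3)
      [∨I₂] p3 ⊢ (p0 ∨ p3)
        [Ax] p3 ⊢ p3

Result: YES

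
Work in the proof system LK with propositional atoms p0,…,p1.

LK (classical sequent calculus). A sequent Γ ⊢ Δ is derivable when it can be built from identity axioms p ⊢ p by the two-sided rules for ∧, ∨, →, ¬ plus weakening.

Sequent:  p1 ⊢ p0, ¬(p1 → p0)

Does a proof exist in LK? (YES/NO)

Derivation trace:
[¬R] p1 ⊢ p0, ¬(p1 → p0)
  [→L] p1, (p1 → p0) ⊢ p0
    [Ax] p1 ⊢ p1
    [Ax] p0 ⊢ p0

Result: YES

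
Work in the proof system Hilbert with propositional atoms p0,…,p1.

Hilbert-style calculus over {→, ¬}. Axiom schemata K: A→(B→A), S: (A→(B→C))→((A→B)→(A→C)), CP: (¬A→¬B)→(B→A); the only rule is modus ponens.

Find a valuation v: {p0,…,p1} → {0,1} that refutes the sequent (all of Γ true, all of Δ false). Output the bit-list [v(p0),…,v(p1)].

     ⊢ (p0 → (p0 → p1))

Search for a countermodel by truth-table:
  v=00: Γ:[] Δ:[(p0 → (p0 → p1))=T] refutes=False
  v=01: Γ:[] Δ:[(p0 → (p0 → p1))=T] refutes=False
  v=10: Γ:[] Δ:[(p0 → (p0 → p1))=F] refutes=True  ← countermodel

Result: [1, 0]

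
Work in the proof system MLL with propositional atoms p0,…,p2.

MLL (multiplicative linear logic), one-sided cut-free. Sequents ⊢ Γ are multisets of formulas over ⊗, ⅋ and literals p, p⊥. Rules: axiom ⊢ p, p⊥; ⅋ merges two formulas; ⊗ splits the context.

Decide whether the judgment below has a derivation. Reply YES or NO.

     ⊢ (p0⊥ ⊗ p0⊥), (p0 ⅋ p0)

Derivation trace:
[⅋]  ⊢ (p0⊥ ⊗ p0⊥), (p0 ⅋ p0)
  [⊗]  ⊢ p0, p0, (p0⊥ ⊗ p0⊥)
    [Ax]  ⊢ p0, p0⊥
    [Ax]  ⊢ p0, p0⊥

Result: YES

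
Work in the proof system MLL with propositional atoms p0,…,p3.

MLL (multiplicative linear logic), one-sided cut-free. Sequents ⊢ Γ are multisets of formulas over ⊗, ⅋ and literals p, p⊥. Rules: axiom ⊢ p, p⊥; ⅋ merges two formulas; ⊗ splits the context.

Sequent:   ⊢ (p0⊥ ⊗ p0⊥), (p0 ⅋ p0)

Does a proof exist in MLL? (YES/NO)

Derivation trace:
[⅋]  ⊢ (p0⊥ ⊗ p0⊥), (p0 ⅋ p0)
  [⊗]  ⊢ p0, p0, (p0⊥ ⊗ p0⊥)
    [Ax]  ⊢ p0, p0⊥
    [Ax]  ⊢ p0, p0⊥

Result: YES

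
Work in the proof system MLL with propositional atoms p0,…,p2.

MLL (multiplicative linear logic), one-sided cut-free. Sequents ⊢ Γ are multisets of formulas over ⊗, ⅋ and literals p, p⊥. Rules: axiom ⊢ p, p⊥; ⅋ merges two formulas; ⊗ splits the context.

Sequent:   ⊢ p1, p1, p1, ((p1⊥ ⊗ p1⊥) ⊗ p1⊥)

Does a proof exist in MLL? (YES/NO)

Proof tree:
[⊗]  ⊢ p1, p1, p1, ((p1⊥ ⊗ p1⊥) ⊗ p1⊥)
  [⊗]  ⊢ p1, p1, (p1⊥ ⊗ p1⊥)
    [Ax]  ⊢ p1, p1⊥
    [Ax]  ⊢ p1, p1⊥
  [Ax]  ⊢ p1, p1⊥

Result: YES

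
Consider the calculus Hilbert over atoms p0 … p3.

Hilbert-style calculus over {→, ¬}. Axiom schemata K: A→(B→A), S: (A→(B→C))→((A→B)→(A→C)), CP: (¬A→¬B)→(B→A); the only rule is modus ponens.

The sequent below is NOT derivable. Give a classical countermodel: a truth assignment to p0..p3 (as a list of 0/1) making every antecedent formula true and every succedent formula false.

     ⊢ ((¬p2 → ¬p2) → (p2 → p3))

Truth-table refutation:
  v=0000: Γ:[] Δ:[((¬p2 → ¬p2) → (p2 → p3))=T] refutes=False
  v=0001: Γ:[] Δ:[((¬p2 → ¬p2) → (p2 → p3))=T] refutes=False
  v=0010: Γ:[] Δ:[((¬p2 → ¬p2) → (p2 → p3))=F] refutes=True  ← countermodel

Result: [0, 0, 1, 0]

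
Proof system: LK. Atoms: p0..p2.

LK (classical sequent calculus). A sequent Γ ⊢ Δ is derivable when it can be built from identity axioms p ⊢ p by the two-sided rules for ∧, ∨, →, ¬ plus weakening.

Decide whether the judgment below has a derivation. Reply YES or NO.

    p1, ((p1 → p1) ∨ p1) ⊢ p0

Enumerate valuations to refute Γ ⊢ Δ:
  v=000: Γ:[p1=F, ((p1 → p1) ∨ p1)=T] Δ:[p0=F] refutes=False
  v=001: Γ:[p1=F, ((p1 → p1) ∨ p1)=T] Δ:[p0=F] refutes=False
  v=010: Γ:[p1=T, ((p1 → p1) ∨ p1)=T] Δ:[p0=F] refutes=True  ← countermodel

Result: NO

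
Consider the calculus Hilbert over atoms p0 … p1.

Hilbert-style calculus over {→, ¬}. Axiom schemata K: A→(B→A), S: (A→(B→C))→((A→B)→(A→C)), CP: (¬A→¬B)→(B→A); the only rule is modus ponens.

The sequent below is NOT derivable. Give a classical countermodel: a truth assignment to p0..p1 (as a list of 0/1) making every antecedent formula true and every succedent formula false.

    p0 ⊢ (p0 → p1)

Search for a countermodel by truth-table:
  v=00: Γ:[p0=F] Δ:[(p0 → p1)=T] refutes=False
  v=01: Γ:[p0=F] Δ:[(p0 → p1)=T] refutes=False
  v=10: Γ:[p0=T] Δ:[(p0 → p1)=F] refutes=True  ← countermodel

Result: [1, 0]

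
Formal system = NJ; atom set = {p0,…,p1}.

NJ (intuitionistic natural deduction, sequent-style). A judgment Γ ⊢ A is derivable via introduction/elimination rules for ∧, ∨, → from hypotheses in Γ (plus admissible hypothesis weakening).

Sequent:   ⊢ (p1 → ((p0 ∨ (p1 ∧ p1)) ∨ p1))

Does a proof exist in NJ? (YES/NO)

Proof tree:
[→I]  ⊢ (p1 → ((p0 ∨ (p1 ∧ p1)) ∨ p1))
  [∨I₁] p1 ⊢ ((p0 ∨ (p1 ∧ p1)) ∨ p1)
    [∨I₂] p1 ⊢ (p0 ∨ (p1 ∧ p1))
      [∧I] p1 ⊢ (p1 ∧ p1)
        [Ax] p1 ⊢ p1
        [Ax] p1 ⊢ p1

Result: YES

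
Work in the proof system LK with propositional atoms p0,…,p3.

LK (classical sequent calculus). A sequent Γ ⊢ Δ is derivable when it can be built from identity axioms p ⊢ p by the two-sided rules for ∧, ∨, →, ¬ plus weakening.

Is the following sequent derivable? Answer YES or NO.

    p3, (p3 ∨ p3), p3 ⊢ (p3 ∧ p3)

Derivation trace:
[WL] p3, (p3 ∨ p3), p3 ⊢ (p3 ∧ p3)
  [∧R] p3, (p3 ∨ p3) ⊢ (p3 ∧ p3)
    [∨L] (p3 ∨ p3) ⊢ p3
      [Ax] p3 ⊢ p3
      [Ax] p3 ⊢ p3
    [Ax] p3 ⊢ p3

Result: YES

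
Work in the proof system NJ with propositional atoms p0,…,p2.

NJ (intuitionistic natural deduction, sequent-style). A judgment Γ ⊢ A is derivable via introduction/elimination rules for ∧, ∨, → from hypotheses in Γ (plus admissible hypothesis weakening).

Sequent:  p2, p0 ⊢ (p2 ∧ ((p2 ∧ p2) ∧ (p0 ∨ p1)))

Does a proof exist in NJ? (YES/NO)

Derivation trace:
[∧I] p2, p0 ⊢ (p2 ∧ ((p2 ∧ p2) ∧ (p0 ∨ p1)))
  [Ax] p2 ⊢ p2
  [∧I] p2, p0 ⊢ ((p2 ∧ p2) ∧ (p0 ∨ p1))
    [∧I] p2 ⊢ (p2 ∧ p2)
      [Ax] p2 ⊢ p2
      [Ax] p2 ⊢ p2
    [∨I₁] p0 ⊢ (p0 ∨ p1)
      [Ax] p0 ⊢ p0

Result: YES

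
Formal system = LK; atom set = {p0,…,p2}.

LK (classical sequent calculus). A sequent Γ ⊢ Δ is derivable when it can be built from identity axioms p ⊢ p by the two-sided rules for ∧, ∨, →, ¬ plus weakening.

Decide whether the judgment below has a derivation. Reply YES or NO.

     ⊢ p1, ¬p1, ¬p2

Derivation trace:
[¬R]  ⊢ p1, ¬p1, ¬p2
  [WL] p2 ⊢ p1, ¬p1
    [¬R]  ⊢ p1, ¬p1
      [Ax] p1 ⊢ p1

Result: YES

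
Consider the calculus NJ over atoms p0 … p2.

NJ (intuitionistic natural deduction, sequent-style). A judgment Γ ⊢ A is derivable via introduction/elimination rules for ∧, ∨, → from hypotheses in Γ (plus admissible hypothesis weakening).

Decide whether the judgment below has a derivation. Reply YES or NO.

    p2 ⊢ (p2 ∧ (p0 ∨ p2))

Derivation (root first):
[∧I] p2 ⊢ (p2 ∧ (p0 ∨ p2))
  [Ax] p2 ⊢ p2
  [∨I₂] p2 ⊢ (p0 ∨ p2)
    [Ax] p2 ⊢ p2

Result: YES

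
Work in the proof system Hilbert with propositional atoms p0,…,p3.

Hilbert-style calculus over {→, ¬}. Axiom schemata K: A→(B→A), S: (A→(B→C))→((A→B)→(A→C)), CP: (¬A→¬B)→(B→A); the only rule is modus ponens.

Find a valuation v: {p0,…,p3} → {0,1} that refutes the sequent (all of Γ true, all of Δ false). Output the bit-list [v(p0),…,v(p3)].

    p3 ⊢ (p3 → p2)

Truth-table refutation:
  v=0000: Γ:[p3=F] Δ:[(p3 → p2)=T] refutes=False
  v=0001: Γ:[p3=T] Δ:[(p3 → p2)=F] refutes=True  ← countermodel

Result: [0, 0, 0, 1]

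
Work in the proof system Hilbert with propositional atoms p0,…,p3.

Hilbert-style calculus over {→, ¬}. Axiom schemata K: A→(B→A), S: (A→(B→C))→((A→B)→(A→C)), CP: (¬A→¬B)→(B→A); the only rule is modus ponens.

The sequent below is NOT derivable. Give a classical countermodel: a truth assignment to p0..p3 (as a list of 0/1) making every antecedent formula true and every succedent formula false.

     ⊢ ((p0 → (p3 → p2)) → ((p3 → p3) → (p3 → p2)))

Search for a countermodel by truth-table:
  v=0000: Γ:[] Δ:[((p0 → (p3 → p2)) → ((p3 → p3) → (p3 → p2)))=T] refutes=False
  v=0001: Γ:[] Δ:[((p0 → (p3 → p2)) → ((p3 → p3) → (p3 → p2)))=F] refutes=True  ← countermodel

Result: [0, 0, 0, 1]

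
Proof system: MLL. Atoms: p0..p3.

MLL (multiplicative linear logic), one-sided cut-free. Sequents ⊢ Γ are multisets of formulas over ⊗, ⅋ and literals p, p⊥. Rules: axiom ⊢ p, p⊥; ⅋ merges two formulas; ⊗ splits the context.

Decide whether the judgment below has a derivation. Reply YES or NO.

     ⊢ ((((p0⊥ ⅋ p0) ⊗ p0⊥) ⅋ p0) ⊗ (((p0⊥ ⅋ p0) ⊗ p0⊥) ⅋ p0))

Derivation trace:
[⊗]  ⊢ ((((p0⊥ ⅋ p0) ⊗ p0⊥) ⅋ p0) ⊗ (((p0⊥ ⅋ p0) ⊗ p0⊥) ⅋ p0))
  [⅋]  ⊢ (((p0⊥ ⅋ p0) ⊗ p0⊥) ⅋ p0)
    [⊗]  ⊢ p0, ((p0⊥ ⅋ p0) ⊗ p0⊥)
      [⅋]  ⊢ (p0⊥ ⅋ p0)
        [Ax]  ⊢ p0, p0⊥
      [Ax]  ⊢ p0, p0⊥
  [⅋]  ⊢ (((p0⊥ ⅋ p0) ⊗ p0⊥) ⅋ p0)
    [⊗]  ⊢ p0, ((p0⊥ ⅋ p0) ⊗ p0⊥)
      [⅋]  ⊢ (p0⊥ ⅋ p0)
        [Ax]  ⊢ p0, p0⊥
      [Ax]  ⊢ p0, p0⊥

Result: YES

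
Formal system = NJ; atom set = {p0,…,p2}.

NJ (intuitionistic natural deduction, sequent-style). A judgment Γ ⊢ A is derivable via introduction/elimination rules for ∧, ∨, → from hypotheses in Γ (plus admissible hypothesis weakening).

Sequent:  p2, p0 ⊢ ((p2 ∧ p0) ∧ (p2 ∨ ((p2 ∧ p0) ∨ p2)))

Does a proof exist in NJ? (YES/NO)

Derivation (root first):
[∧I] p2, p0 ⊢ ((p2 ∧ p0) ∧ (p2 ∨ ((p2 ∧ p0) ∨ p2)))
  [∧I] p2, p0 ⊢ (p2 ∧ p0)
    [Ax] p2 ⊢ p2
    [Ax] p0 ⊢ p0
  [∨I₂] p2, p0 ⊢ (p2 ∨ ((p2 ∧ p0) ∨ p2))
    [∨I₁] p2, p0 ⊢ ((p2 ∧ p0) ∨ p2)
      [∧I] p2, p0 ⊢ (p2 ∧ p0)
        [Ax] p2 ⊢ p2
        [Ax] p0 ⊢ p0

Result: YES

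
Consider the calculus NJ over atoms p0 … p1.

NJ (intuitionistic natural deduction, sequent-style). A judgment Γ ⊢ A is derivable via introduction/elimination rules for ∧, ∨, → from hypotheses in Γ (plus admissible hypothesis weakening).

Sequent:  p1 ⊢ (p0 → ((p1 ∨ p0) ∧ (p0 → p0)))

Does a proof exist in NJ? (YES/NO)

Derivation trace:
[→I] p1 ⊢ (p0 → ((p1 ∨ p0) ∧ (p0 → p0)))
  [∧I] p1, p0 ⊢ ((p1 ∨ p0) ∧ (p0 → p0))
    [∨I₁] p1, p0 ⊢ (p1 ∨ p0)
      [Wk] p1, p0 ⊢ p1
        [Ax] p1 ⊢ p1
    [→I]  ⊢ (p0 → p0)
      [Ax] p0 ⊢ p0

Result: YES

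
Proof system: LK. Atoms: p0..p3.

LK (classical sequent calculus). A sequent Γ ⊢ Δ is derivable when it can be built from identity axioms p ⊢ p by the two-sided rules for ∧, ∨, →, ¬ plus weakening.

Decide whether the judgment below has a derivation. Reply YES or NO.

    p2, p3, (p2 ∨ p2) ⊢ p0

Search for a countermodel by truth-table:
  v=0000: Γ:[p2=F, p3=F, (p2 ∨ p2)=F] Δ:[p0=F] refutes=False
  v=0001: Γ:[p2=F, p3=T, (p2 ∨ p2)=F] Δ:[p0=F] refutes=False
  v=0010: Γ:[p2=T, p3=F, (p2 ∨ p2)=T] Δ:[p0=F] refutes=False
  v=0011: Γ:[p2=T, p3=T, (p2 ∨ p2)=T] Δ:[p0=F] refutes=True  ← countermodel

Result: NO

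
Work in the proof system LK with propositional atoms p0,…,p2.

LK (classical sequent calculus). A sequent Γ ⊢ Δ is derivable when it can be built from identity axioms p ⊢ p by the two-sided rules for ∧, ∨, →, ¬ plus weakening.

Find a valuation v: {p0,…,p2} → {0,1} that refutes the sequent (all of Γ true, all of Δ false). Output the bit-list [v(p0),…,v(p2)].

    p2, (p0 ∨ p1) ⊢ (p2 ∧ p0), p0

Search for a countermodel by truth-table:
  v=000: Γ:[p2=F, (p0 ∨ p1)=F] Δ:[(p2 ∧ p0)=F, p0=F] refutes=False
  v=001: Γ:[p2=T, (p0 ∨ p1)=F] Δ:[(p2 ∧ p0)=F, p0=F] refutes=False
  v=010: Γ:[p2=F, (p0 ∨ p1)=T] Δ:[(p2 ∧ p0)=F, p0=F] refutes=False
  v=011: Γ:[p2=T, (p0 ∨ p1)=T] Δ:[(p2 ∧ p0)=F, p0=F] refutes=True  ← countermodel

Result: [0, 1, 1]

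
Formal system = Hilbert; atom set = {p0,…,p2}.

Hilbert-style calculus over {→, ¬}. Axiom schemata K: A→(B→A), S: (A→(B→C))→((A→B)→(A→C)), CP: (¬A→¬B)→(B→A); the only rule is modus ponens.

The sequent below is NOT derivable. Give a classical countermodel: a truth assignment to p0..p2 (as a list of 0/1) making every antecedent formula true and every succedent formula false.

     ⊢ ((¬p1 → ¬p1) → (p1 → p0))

Truth-table refutation:
  v=000: Γ:[] Δ:[((¬p1 → ¬p1) → (p1 → p0))=T] refutes=False
  v=001: Γ:[] Δ:[((¬p1 → ¬p1) → (p1 → p0))=T] refutes=False
  v=010: Γ:[] Δ:[((¬p1 → ¬p1) → (p1 → p0))=F] refutes=True  ← countermodel

Result: [0, 1, 0]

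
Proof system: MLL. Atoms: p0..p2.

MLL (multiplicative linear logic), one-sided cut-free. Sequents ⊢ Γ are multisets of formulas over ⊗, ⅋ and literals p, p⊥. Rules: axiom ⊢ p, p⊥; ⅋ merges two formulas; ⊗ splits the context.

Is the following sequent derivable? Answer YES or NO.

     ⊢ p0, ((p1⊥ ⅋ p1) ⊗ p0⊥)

Proof tree:
[⊗]  ⊢ p0, ((p1⊥ ⅋ p1) ⊗ p0⊥)
  [⅋]  ⊢ (p1⊥ ⅋ p1)
    [Ax]  ⊢ p1, p1⊥
  [Ax]  ⊢ p0, p0⊥

Result: YES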